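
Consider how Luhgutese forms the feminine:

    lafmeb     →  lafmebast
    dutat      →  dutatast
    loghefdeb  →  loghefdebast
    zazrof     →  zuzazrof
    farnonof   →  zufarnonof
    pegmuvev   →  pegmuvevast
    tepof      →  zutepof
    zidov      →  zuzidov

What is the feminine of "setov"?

zidov and pegmuvev both end in -v yet inflect differently (zuzidov, pegmuvevast), so the final letter is not what conditions the rule; the last vowel is.
"setov" has last vowel 'o'. The stems whose last vowel is 'o' (farnonof → zufarnonof, tepof → zutepof, zidov → zuzidov) add the prefix zu-.
The other pattern: stems whose last vowel is 'a' or 'e' add -ast.
So setov → zusetov.

zusetov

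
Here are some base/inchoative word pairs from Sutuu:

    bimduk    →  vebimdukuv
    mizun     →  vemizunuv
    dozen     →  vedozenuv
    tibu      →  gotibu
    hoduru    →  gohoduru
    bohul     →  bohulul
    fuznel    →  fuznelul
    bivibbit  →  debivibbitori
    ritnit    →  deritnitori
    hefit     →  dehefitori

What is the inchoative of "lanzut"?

bimduk and tibu both have last vowel 'u' yet inflect differently (vebimdukuv, gotibu), so the last vowel is not what conditions the rule; the final letter is.
"lanzut" ends in -t. The stems ending in -t (bivibbit → debivibbitori, ritnit → deritnitori, hefit → dehefitori) add de- … -ori around the stem.
So lanzut → delanzutori.

delanzutori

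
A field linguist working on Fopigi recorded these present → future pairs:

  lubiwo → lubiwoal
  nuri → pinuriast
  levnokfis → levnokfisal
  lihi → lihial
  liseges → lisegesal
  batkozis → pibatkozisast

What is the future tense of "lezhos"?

lezhosal

"lezhos" begins with l-. The stems beginning with l- (lihi → lihial, levnokfis → levnokfisal, lubiwo → lubiwoal) add -al.
The other pattern: stems beginning with b- or n- add pi- … -ast around the stem.
So lezhos → lezhosal.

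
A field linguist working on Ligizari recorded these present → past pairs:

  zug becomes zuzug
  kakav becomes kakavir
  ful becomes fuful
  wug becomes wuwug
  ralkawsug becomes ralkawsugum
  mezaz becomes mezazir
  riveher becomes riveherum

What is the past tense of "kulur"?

kulurir

wug and ralkawsug both end in -g yet inflect differently (wuwug, ralkawsugum), so the final letter is not what conditions the rule; the number of vowels is.
"kulur" has 2 vowels. The stems with 2 vowels (mezaz → mezazir, kakav → kakavir) add -ir.
The other patterns: stems with 1 vowel repeat the first consonant+vowel as a prefix; stems with 3 vowels add -um.
So kulur → kulurir.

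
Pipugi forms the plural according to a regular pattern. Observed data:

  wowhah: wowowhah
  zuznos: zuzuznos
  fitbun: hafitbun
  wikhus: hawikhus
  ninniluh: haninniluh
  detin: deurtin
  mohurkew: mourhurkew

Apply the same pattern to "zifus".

zuznos and wikhus both end in -s yet inflect differently (zuzuznos, hawikhus), so the final letter is not what conditions the rule; the last vowel is.
"zifus" has last vowel 'u'. The stems whose last vowel is 'u' (fitbun → hafitbun, wikhus → hawikhus, ninniluh → haninniluh) add the prefix ha-.
So zifus → hazifus.

hazifus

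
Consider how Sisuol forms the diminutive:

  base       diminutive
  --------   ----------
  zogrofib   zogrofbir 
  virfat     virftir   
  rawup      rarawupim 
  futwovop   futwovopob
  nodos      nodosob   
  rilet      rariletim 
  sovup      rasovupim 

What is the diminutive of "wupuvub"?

futwovop and sovup both end in -p yet inflect differently (futwovopob, rasovupim), so the final letter is not what conditions the rule; the last vowel is.
"wupuvub" has last vowel 'u'. The stems whose last vowel is 'u' (sovup → rasovupim, rawup → rarawupim) add ra- … -im around the stem.
So wupuvub → rawupuvubim.

rawupuvubim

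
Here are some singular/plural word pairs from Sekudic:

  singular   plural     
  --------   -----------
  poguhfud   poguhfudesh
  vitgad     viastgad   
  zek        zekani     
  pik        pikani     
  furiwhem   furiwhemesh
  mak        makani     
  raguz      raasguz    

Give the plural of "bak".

vitgad and poguhfud both end in -d yet inflect differently (viastgad, poguhfudesh), so the final letter is not what conditions the rule; the number of vowels is.
"bak" has 1 vowel. The stems with 1 vowel (zek → zekani, pik → pikani, mak → makani) add -ani.
The other patterns: stems with 2 vowels insert -as- after the first vowel; stems with 3 vowels add -esh.
So bak → bakani.

bakani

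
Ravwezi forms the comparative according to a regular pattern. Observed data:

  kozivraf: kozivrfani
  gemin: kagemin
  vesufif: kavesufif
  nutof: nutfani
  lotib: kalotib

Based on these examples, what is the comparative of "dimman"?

dimmnani

"dimman" has last vowel 'a'. The one such stem in the data (kozivraf → kozivrfani) deletes the last vowel and adds -ani (as does nutof), so the same rule applies.
The other pattern: stems whose last vowel is 'i' add the prefix ka-.
So dimman → dimmnani.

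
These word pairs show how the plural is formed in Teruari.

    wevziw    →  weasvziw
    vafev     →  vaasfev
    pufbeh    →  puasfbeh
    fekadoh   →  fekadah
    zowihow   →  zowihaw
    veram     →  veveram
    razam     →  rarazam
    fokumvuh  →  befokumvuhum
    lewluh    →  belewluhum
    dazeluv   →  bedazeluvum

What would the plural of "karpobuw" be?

bekarpobuwum

pufbeh and fekadoh both end in -h yet inflect differently (puasfbeh, fekadah), so the final letter is not what conditions the rule; the last vowel is.
"karpobuw" has last vowel 'u'. The stems whose last vowel is 'u' (fokumvuh → befokumvuhum, lewluh → belewluhum, dazeluv → bedazeluvum) add be- … -um around the stem.
The other patterns: stems whose last vowel is 'e' or 'i' insert -as- after the first vowel; stems whose last vowel is 'o' change the last vowel to 'a'; stems whose last vowel is 'a' repeat the first consonant+vowel as a prefix.
So karpobuw → bekarpobuwum.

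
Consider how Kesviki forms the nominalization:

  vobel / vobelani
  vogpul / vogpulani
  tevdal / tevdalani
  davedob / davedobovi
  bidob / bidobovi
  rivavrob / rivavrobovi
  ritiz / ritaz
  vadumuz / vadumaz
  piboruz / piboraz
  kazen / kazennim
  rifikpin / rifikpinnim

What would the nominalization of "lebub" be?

lebubovi

vogpul and vadumuz both have last vowel 'u' yet inflect differently (vogpulani, vadumaz), so the last vowel is not what conditions the rule; the final letter is.
"lebub" ends in -b. The stems ending in -b (davedob → davedobovi, bidob → bidobovi, rivavrob → rivavrobovi) add -ovi.
So lebub → lebubovi.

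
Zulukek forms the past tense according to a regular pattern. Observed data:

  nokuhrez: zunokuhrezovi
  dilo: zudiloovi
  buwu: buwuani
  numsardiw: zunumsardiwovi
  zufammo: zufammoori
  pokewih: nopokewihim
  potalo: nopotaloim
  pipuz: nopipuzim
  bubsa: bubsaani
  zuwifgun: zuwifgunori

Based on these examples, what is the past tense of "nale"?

zufammo and potalo both end in -o yet inflect differently (zufammoori, nopotaloim), so the final letter is not what conditions the rule; the first letter is.
"nale" begins with n-. The stems beginning with n- (nokuhrez → zunokuhrezovi, numsardiw → zunumsardiwovi) add zu- … -ovi around the stem.
So nale → zunaleovi.

zunaleovi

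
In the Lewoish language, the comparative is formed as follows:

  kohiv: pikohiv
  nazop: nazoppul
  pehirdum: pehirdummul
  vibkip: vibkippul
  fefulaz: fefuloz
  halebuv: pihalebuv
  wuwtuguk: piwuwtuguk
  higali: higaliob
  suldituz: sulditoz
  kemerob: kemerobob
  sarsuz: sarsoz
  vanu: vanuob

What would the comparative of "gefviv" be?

pehirdum and sarsuz both have last vowel 'u' yet inflect differently (pehirdummul, sarsoz), so the last vowel is not what conditions the rule; the final letter is.
"gefviv" ends in -v. The stems ending in -v (kohiv → pikohiv, halebuv → pihalebuv) add the prefix pi-.
The other patterns: stems ending in -m or -p double the final consonant and add -ul; stems ending in -z change the last vowel to 'o'; stems ending in -b, -i or -u add -ob.
So gefviv → pigefviv.

pigefviv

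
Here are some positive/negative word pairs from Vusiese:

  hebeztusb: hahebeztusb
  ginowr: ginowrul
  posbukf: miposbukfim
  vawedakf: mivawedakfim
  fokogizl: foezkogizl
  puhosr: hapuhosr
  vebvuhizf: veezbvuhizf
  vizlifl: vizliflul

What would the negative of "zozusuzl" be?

vebvuhizf and vawedakf both end in -f yet inflect differently (veezbvuhizf, mivawedakfim), so the final letter is not what conditions the rule; the second-to-last letter is.
"zozusuzl" has second-to-last letter 'z'. The stems whose second-to-last letter is 'z' (vebvuhizf → veezbvuhizf, fokogizl → foezkogizl) insert -ez- after the first vowel.
The other patterns: stems whose second-to-last letter is 's' add the prefix ha-; stems whose second-to-last letter is 'k' add mi- … -im around the stem; stems whose second-to-last letter is 'f' or 'w' add -ul.
So zozusuzl → zoezzusuzl.

zoezzusuzl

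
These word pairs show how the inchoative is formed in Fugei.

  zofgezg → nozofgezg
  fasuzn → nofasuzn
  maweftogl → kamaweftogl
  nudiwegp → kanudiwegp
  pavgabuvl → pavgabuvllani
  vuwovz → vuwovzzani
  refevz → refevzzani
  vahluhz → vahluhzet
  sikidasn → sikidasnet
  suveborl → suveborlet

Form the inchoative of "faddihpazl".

maweftogl and pavgabuvl both end in -l yet inflect differently (kamaweftogl, pavgabuvllani), so the final letter is not what conditions the rule; the second-to-last letter is.
"faddihpazl" has second-to-last letter 'z'. The stems whose second-to-last letter is 'z' (zofgezg → nozofgezg, fasuzn → nofasuzn) add the prefix no-.
So faddihpazl → nofaddihpazl.

nofaddihpazl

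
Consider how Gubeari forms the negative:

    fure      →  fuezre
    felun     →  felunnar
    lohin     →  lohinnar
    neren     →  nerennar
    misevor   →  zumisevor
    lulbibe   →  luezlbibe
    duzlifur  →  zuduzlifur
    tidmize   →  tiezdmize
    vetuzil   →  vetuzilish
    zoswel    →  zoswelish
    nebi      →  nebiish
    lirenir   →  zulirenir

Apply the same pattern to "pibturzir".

duzlifur and felun both have last vowel 'u' yet inflect differently (zuduzlifur, felunnar), so the last vowel is not what conditions the rule; the final letter is.
"pibturzir" ends in -r. The stems ending in -r (duzlifur → zuduzlifur, lirenir → zulirenir, misevor → zumisevor) add the prefix zu-.
The other patterns: stems ending in -n double the final consonant and add -ar; stems ending in -e insert -ez- after the first vowel; stems ending in -i or -l add -ish.
So pibturzir → zupibturzir.

zupibturzir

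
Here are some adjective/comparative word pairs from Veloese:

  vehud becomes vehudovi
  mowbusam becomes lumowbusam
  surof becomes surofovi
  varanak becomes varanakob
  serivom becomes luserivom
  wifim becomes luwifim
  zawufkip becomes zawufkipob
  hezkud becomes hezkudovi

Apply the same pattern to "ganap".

varanak and mowbusam both have last vowel 'a' yet inflect differently (varanakob, lumowbusam), so the last vowel is not what conditions the rule; the final letter is.
"ganap" ends in -p. The one such stem in the data (zawufkip → zawufkipob) adds -ob, so the same rule applies.
The other patterns: stems ending in -m add the prefix lu-; stems ending in -d or -f add -ovi.
So ganap → ganapob.

ganapob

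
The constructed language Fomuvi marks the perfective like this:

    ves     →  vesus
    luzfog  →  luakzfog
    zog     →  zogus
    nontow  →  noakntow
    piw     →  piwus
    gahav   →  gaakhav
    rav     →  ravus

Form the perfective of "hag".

hagus

"hag" has 1 vowel. The stems with 1 vowel (ves → vesus, zog → zogus, piw → piwus) add -us.
The other pattern: stems with 2 vowels insert -ak- after the first vowel.
So hag → hagus.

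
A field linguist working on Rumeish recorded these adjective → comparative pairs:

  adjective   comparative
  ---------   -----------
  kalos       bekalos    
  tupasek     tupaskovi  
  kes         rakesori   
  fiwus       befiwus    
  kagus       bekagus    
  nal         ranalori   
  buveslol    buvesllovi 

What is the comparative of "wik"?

"wik" has 1 vowel. The stems with 1 vowel (nal → ranalori, kes → rakesori) add ra- … -ori around the stem.
The other patterns: stems with 2 vowels add the prefix be-; stems with 3 vowels delete the last vowel and add -ovi.
So wik → rawikori.

rawikori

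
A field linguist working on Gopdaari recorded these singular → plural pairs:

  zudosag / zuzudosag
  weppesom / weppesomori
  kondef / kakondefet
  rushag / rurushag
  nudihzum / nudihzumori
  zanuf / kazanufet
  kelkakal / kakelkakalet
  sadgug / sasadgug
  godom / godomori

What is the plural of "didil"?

kadidilet

nudihzum and sadgug both have last vowel 'u' yet inflect differently (nudihzumori, sasadgug), so the last vowel is not what conditions the rule; the final letter is.
"didil" ends in -l. The one such stem in the data (kelkakal → kakelkakalet) adds ka- … -et around the stem, so the same rule applies.
The other patterns: stems ending in -m add -ori; stems ending in -g repeat the first consonant+vowel as a prefix.
So didil → kadidilet.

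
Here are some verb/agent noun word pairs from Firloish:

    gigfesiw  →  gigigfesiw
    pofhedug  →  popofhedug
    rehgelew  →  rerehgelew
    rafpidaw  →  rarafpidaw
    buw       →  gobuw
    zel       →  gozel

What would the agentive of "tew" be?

"tew" has 1 vowel. The stems with 1 vowel (buw → gobuw, zel → gozel) add the prefix go-.
The other pattern: stems with 3 vowels repeat the first consonant+vowel as a prefix.
So tew → gotew.

gotew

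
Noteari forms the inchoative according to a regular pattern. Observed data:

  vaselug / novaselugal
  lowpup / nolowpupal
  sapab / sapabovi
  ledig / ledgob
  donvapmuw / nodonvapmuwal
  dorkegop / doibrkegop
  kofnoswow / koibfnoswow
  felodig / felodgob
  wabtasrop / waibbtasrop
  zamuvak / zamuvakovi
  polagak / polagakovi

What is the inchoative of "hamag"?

kofnoswow and donvapmuw both end in -w yet inflect differently (koibfnoswow, nodonvapmuwal), so the final letter is not what conditions the rule; the last vowel is.
"hamag" has last vowel 'a'. The stems whose last vowel is 'a' (sapab → sapabovi, zamuvak → zamuvakovi, polagak → polagakovi) add -ovi.
So hamag → hamagovi.

hamagovi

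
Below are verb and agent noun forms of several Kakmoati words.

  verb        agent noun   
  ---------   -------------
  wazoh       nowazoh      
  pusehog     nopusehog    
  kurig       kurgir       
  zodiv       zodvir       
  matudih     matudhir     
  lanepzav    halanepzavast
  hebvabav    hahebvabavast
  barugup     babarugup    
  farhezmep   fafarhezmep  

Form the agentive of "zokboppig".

"zokboppig" has last vowel 'i'. The stems whose last vowel is 'i' (kurig → kurgir, zodiv → zodvir, matudih → matudhir) delete the last vowel and add -ir.
So zokboppig → zokboppgir.

zokboppgir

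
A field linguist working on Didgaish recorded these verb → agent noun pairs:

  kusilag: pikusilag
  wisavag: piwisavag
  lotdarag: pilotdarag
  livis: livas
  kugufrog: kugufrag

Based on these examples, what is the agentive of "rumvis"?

kusilag and kugufrog both end in -g yet inflect differently (pikusilag, kugufrag), so the final letter is not what conditions the rule; the last vowel is.
"rumvis" has last vowel 'i'. The one such stem in the data (livis → livas) changes the last vowel to 'a' (as does kugufrog), so the same rule applies.
The other pattern: stems whose last vowel is 'a' add the prefix pi-.
So rumvis → rumvas.

rumvas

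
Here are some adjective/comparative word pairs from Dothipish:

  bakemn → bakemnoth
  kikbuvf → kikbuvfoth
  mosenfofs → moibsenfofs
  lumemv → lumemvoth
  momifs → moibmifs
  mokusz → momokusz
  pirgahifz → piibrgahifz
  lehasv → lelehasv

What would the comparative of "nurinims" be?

pirgahifz and mokusz both end in -z yet inflect differently (piibrgahifz, momokusz), so the final letter is not what conditions the rule; the second-to-last letter is.
"nurinims" has second-to-last letter 'm'. The stems whose second-to-last letter is 'm' (lumemv → lumemvoth, bakemn → bakemnoth) add -oth.
So nurinims → nurinimsoth.

nurinimsoth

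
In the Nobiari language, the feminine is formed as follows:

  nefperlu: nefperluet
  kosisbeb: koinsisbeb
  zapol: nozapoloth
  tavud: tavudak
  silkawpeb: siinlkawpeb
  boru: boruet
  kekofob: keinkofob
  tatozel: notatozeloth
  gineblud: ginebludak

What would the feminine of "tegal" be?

boru and tavud both have last vowel 'u' yet inflect differently (boruet, tavudak), so the last vowel is not what conditions the rule; the final letter is.
"tegal" ends in -l. The stems ending in -l (zapol → nozapoloth, tatozel → notatozeloth) add no- … -oth around the stem.
So tegal → notegaloth.

notegaloth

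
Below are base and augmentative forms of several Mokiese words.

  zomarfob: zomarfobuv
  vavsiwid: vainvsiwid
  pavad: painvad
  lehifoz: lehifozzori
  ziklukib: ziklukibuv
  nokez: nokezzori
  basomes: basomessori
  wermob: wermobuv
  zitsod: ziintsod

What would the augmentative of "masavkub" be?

zitsod and zomarfob both have last vowel 'o' yet inflect differently (ziintsod, zomarfobuv), so the last vowel is not what conditions the rule; the final letter is.
"masavkub" ends in -b. The stems ending in -b (zomarfob → zomarfobuv, ziklukib → ziklukibuv, wermob → wermobuv) add -uv.
So masavkub → masavkubuv.

masavkubuv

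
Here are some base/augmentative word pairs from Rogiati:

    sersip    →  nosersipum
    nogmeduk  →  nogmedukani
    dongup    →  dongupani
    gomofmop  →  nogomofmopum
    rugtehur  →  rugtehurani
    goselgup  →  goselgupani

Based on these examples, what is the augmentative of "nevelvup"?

nevelvupani

dongup and gomofmop both end in -p yet inflect differently (dongupani, nogomofmopum), so the final letter is not what conditions the rule; the last vowel is.
"nevelvup" has last vowel 'u'. The stems whose last vowel is 'u' (nogmeduk → nogmedukani, dongup → dongupani, goselgup → goselgupani) add -ani.
The other pattern: stems whose last vowel is 'i' or 'o' add no- … -um around the stem.
So nevelvup → nevelvupani.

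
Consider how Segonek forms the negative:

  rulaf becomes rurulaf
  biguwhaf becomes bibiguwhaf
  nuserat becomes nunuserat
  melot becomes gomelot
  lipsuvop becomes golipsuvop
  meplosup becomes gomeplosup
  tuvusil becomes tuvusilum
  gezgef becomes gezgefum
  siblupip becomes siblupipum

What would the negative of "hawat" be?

hahawat

nuserat and melot both end in -t yet inflect differently (nunuserat, gomelot), so the final letter is not what conditions the rule; the last vowel is.
"hawat" has last vowel 'a'. The stems whose last vowel is 'a' (rulaf → rurulaf, biguwhaf → bibiguwhaf, nuserat → nunuserat) repeat the first consonant+vowel as a prefix.
The other patterns: stems whose last vowel is 'o' or 'u' add the prefix go-; stems whose last vowel is 'e' or 'i' add -um.
So hawat → hahawat.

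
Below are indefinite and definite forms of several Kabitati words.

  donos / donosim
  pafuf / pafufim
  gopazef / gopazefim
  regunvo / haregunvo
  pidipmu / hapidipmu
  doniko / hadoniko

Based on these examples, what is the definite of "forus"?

donos and regunvo both have last vowel 'o' yet inflect differently (donosim, haregunvo), so the last vowel is not what conditions the rule; whether the stem ends in a vowel or a consonant is.
"forus" ends in a consonant. The stems ending in a consonant (donos → donosim, pafuf → pafufim, gopazef → gopazefim) add -im.
So forus → forusim.

forusim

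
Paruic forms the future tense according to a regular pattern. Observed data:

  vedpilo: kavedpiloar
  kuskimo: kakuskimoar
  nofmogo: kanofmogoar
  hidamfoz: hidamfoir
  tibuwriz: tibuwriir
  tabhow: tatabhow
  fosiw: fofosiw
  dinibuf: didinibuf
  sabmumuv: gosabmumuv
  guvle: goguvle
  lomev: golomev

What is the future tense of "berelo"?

vedpilo and hidamfoz both have last vowel 'o' yet inflect differently (kavedpiloar, hidamfoir), so the last vowel is not what conditions the rule; the final letter is.
"berelo" ends in -o. The stems ending in -o (vedpilo → kavedpiloar, kuskimo → kakuskimoar, nofmogo → kanofmogoar) add ka- … -ar around the stem.
So berelo → kabereloar.

kabereloar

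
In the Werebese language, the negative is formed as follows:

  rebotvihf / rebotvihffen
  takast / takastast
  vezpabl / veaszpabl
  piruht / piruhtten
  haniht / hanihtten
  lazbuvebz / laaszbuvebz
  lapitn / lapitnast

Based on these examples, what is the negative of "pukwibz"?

puaskwibz

haniht and takast both end in -t yet inflect differently (hanihtten, takastast), so the final letter is not what conditions the rule; the second-to-last letter is.
"pukwibz" has second-to-last letter 'b'. The stems whose second-to-last letter is 'b' (vezpabl → veaszpabl, lazbuvebz → laaszbuvebz) insert -as- after the first vowel.
The other patterns: stems whose second-to-last letter is 'h' double the final consonant and add -en; stems whose second-to-last letter is 's' or 't' add -ast.
So pukwibz → puaskwibz.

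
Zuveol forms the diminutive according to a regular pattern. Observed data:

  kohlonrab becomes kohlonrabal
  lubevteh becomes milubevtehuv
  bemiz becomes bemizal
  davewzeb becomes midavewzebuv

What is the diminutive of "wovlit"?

wovlital

davewzeb and kohlonrab both end in -b yet inflect differently (midavewzebuv, kohlonrabal), so the final letter is not what conditions the rule; the last vowel is.
"wovlit" has last vowel 'i'. The one such stem in the data (bemiz → bemizal) adds -al, so the same rule applies.
So wovlit → wovlital.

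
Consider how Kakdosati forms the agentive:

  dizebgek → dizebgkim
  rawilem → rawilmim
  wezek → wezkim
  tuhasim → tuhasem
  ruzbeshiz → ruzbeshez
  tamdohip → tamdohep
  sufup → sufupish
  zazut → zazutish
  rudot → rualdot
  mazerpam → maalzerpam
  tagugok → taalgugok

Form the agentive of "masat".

"masat" has last vowel 'a'. The one such stem in the data (mazerpam → maalzerpam) inserts -al- after the first vowel (as do rudot, tagugok), so the same rule applies.
The other patterns: stems whose last vowel is 'e' delete the last vowel and add -im; stems whose last vowel is 'i' change the last vowel to 'e'; stems whose last vowel is 'u' add -ish.
So masat → maalsat.

maalsat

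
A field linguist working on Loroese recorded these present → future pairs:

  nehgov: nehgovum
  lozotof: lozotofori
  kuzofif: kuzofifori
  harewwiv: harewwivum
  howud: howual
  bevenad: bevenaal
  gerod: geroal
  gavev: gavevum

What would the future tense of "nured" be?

nureal

lozotof and gerod both have last vowel 'o' yet inflect differently (lozotofori, geroal), so the last vowel is not what conditions the rule; the final letter is.
"nured" ends in -d. The stems ending in -d (bevenad → bevenaal, gerod → geroal, howud → howual) drop the final letter and add -al.
So nured → nureal.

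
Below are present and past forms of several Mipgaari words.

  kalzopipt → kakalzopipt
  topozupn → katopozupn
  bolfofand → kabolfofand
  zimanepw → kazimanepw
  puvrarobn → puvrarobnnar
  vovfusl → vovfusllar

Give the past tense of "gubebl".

"gubebl" has second-to-last letter 'b'. The one such stem in the data (puvrarobn → puvrarobnnar) doubles the final consonant and adds -ar (as does vovfusl), so the same rule applies.
The other pattern: stems whose second-to-last letter is 'n' or 'p' add the prefix ka-.
So gubebl → gubebllar.

gubebllar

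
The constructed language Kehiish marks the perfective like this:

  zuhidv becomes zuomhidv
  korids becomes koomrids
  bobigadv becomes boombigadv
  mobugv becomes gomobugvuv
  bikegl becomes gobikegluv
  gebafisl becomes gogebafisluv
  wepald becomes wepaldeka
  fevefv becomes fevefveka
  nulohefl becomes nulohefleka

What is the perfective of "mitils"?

mitilseka

"mitils" has second-to-last letter 'l'. The one such stem in the data (wepald → wepaldeka) adds -eka, so the same rule applies.
The other patterns: stems whose second-to-last letter is 'd' insert -om- after the first vowel; stems whose second-to-last letter is 'g' or 's' add go- … -uv around the stem.
So mitils → mitilseka.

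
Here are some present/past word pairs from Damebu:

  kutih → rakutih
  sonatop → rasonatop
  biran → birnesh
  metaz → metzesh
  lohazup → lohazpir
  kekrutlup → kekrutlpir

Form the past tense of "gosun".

gosnir

sonatop and lohazup both end in -p yet inflect differently (rasonatop, lohazpir), so the final letter is not what conditions the rule; the last vowel is.
"gosun" has last vowel 'u'. The stems whose last vowel is 'u' (lohazup → lohazpir, kekrutlup → kekrutlpir) delete the last vowel and add -ir.
So gosun → gosnir.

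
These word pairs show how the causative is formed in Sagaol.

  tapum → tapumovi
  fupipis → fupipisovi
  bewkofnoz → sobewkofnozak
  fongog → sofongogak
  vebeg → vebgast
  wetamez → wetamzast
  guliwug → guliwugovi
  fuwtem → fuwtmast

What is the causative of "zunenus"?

vebeg and fongog both end in -g yet inflect differently (vebgast, sofongogak), so the final letter is not what conditions the rule; the last vowel is.
"zunenus" has last vowel 'u'. The stems whose last vowel is 'u' (guliwug → guliwugovi, tapum → tapumovi) add -ovi.
So zunenus → zunenusovi.

zunenusovi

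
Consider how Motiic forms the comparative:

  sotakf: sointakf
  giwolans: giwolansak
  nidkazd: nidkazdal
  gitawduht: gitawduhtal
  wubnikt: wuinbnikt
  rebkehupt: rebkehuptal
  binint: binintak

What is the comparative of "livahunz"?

livahunzak

binint and wubnikt both end in -t yet inflect differently (binintak, wuinbnikt), so the final letter is not what conditions the rule; the second-to-last letter is.
"livahunz" has second-to-last letter 'n'. The stems whose second-to-last letter is 'n' (giwolans → giwolansak, binint → binintak) add -ak.
So livahunz → livahunzak.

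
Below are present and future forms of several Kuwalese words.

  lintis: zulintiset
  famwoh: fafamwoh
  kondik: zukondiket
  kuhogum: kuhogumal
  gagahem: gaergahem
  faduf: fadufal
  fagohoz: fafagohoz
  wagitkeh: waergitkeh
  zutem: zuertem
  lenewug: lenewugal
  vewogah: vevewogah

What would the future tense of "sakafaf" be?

"sakafaf" has last vowel 'a'. The one such stem in the data (vewogah → vevewogah) repeats the first consonant+vowel as a prefix (as do fagohoz, famwoh), so the same rule applies.
The other patterns: stems whose last vowel is 'i' add zu- … -et around the stem; stems whose last vowel is 'u' add -al; stems whose last vowel is 'e' insert -er- after the first vowel.
So sakafaf → sasakafaf.

sasakafaf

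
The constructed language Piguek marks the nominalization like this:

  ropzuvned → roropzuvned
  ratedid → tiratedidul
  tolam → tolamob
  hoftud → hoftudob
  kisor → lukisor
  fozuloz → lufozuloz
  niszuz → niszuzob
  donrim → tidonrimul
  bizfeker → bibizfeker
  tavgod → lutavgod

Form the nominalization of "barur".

barurob

niszuz and fozuloz both end in -z yet inflect differently (niszuzob, lufozuloz), so the final letter is not what conditions the rule; the last vowel is.
"barur" has last vowel 'u'. The stems whose last vowel is 'u' (hoftud → hoftudob, niszuz → niszuzob) add -ob.
The other patterns: stems whose last vowel is 'o' add the prefix lu-; stems whose last vowel is 'e' repeat the first consonant+vowel as a prefix; stems whose last vowel is 'i' add ti- … -ul around the stem.
So barur → barurob.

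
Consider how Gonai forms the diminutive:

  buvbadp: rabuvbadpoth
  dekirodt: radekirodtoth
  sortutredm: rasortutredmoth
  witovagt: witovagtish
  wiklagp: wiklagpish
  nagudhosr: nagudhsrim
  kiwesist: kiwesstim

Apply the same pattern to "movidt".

dekirodt and witovagt both end in -t yet inflect differently (radekirodtoth, witovagtish), so the final letter is not what conditions the rule; the second-to-last letter is.
"movidt" has second-to-last letter 'd'. The stems whose second-to-last letter is 'd' (buvbadp → rabuvbadpoth, dekirodt → radekirodtoth, sortutredm → rasortutredmoth) add ra- … -oth around the stem.
So movidt → ramovidtoth.

ramovidtoth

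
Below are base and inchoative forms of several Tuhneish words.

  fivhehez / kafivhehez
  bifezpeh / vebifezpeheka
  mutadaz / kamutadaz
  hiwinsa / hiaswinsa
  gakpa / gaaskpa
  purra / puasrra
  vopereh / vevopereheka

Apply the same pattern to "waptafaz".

mutadaz and gakpa both have last vowel 'a' yet inflect differently (kamutadaz, gaaskpa), so the last vowel is not what conditions the rule; the final letter is.
"waptafaz" ends in -z. The stems ending in -z (mutadaz → kamutadaz, fivhehez → kafivhehez) add the prefix ka-.
The other patterns: stems ending in -a insert -as- after the first vowel; stems ending in -h add ve- … -eka around the stem.
So waptafaz → kawaptafaz.

kawaptafaz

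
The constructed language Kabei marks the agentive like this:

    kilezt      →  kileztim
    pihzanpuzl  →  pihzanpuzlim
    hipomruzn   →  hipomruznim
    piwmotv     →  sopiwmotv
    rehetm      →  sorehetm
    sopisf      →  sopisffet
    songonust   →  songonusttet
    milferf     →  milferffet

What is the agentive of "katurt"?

katurttet

kilezt and songonust both end in -t yet inflect differently (kileztim, songonusttet), so the final letter is not what conditions the rule; the second-to-last letter is.
"katurt" has second-to-last letter 'r'. The one such stem in the data (milferf → milferffet) doubles the final consonant and adds -et (as do sopisf, songonust), so the same rule applies.
So katurt → katurttet.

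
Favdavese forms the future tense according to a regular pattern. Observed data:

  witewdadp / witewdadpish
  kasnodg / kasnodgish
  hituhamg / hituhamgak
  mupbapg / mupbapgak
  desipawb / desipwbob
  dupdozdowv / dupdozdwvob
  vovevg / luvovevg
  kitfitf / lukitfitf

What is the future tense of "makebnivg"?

lumakebnivg

"makebnivg" has second-to-last letter 'v'. The one such stem in the data (vovevg → luvovevg) adds the prefix lu-, so the same rule applies.
So makebnivg → lumakebnivg.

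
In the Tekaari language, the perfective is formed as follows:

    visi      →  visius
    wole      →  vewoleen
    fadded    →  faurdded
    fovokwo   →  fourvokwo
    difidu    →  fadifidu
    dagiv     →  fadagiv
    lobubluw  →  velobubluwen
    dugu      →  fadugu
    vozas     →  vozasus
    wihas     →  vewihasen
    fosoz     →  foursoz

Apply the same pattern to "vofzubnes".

vozas and wihas both end in -s yet inflect differently (vozasus, vewihasen), so the final letter is not what conditions the rule; the first letter is.
"vofzubnes" begins with v-. The stems beginning with v- (visi → visius, vozas → vozasus) add -us.
So vofzubnes → vofzubnesus.

vofzubnesus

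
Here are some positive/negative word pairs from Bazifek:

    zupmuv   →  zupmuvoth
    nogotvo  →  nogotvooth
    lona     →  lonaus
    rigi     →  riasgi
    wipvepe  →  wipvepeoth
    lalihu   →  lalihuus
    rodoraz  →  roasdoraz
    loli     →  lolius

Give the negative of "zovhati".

rigi and loli both end in -i yet inflect differently (riasgi, lolius), so the final letter is not what conditions the rule; the first letter is.
"zovhati" begins with z-. The one such stem in the data (zupmuv → zupmuvoth) adds -oth, so the same rule applies.
The other patterns: stems beginning with r- insert -as- after the first vowel; stems beginning with l- add -us.
So zovhati → zovhatioth.

zovhatioth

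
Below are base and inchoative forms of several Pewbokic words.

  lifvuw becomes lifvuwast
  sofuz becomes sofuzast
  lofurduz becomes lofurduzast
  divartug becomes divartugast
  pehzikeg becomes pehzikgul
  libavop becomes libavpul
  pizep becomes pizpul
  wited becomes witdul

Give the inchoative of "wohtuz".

wohtuzast

divartug and pehzikeg both end in -g yet inflect differently (divartugast, pehzikgul), so the final letter is not what conditions the rule; the last vowel is.
"wohtuz" has last vowel 'u'. The stems whose last vowel is 'u' (lifvuw → lifvuwast, sofuz → sofuzast, lofurduz → lofurduzast) add -ast.
So wohtuz → wohtuzast.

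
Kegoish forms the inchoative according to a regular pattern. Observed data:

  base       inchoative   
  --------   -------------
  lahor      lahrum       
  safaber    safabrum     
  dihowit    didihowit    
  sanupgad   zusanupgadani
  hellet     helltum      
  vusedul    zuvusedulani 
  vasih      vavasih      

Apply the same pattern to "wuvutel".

wuvutlum

dihowit and hellet both end in -t yet inflect differently (didihowit, helltum), so the final letter is not what conditions the rule; the last vowel is.
"wuvutel" has last vowel 'e'. The stems whose last vowel is 'e' (hellet → helltum, safaber → safabrum) delete the last vowel and add -um.
So wuvutel → wuvutlum.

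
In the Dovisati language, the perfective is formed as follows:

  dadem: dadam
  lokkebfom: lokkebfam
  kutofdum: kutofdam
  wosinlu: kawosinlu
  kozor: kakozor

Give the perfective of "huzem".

kutofdum and wosinlu both have last vowel 'u' yet inflect differently (kutofdam, kawosinlu), so the last vowel is not what conditions the rule; the final letter is.
"huzem" ends in -m. The stems ending in -m (dadem → dadam, lokkebfom → lokkebfam, kutofdum → kutofdam) change the last vowel to 'a'.
The other pattern: stems ending in -r or -u add the prefix ka-.
So huzem → huzam.

huzam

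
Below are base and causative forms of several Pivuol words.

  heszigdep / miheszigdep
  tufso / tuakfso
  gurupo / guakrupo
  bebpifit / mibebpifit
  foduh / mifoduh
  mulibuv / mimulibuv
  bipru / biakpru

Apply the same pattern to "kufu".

kuakfu

foduh and bipru both have last vowel 'u' yet inflect differently (mifoduh, biakpru), so the last vowel is not what conditions the rule; whether the stem ends in a vowel or a consonant is.
"kufu" ends in a vowel. The stems ending in a vowel (bipru → biakpru, gurupo → guakrupo, tufso → tuakfso) insert -ak- after the first vowel.
The other pattern: stems ending in a consonant add the prefix mi-.
So kufu → kuakfu.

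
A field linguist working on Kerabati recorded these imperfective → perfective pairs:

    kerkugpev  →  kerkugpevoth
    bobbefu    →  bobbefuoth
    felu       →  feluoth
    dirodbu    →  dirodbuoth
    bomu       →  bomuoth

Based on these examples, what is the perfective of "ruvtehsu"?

ruvtehsuoth

Every pair shown (kerkugpev → kerkugpevoth, bobbefu → bobbefuoth, felu → feluoth, …) follows the same rule: add -oth.
So ruvtehsu → ruvtehsuoth.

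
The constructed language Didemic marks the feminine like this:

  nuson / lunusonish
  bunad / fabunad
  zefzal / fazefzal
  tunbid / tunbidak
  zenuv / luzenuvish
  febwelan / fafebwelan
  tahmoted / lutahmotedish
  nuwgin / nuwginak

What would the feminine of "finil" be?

finilak

febwelan and nuwgin both end in -n yet inflect differently (fafebwelan, nuwginak), so the final letter is not what conditions the rule; the last vowel is.
"finil" has last vowel 'i'. The stems whose last vowel is 'i' (nuwgin → nuwginak, tunbid → tunbidak) add -ak.
So finil → finilak.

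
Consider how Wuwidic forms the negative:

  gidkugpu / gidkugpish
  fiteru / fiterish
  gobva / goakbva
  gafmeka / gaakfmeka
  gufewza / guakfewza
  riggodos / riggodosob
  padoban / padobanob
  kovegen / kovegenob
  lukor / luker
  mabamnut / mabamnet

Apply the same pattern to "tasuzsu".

gobva and padoban both have last vowel 'a' yet inflect differently (goakbva, padobanob), so the last vowel is not what conditions the rule; the final letter is.
"tasuzsu" ends in -u. The stems ending in -u (gidkugpu → gidkugpish, fiteru → fiterish) drop the final letter and add -ish.
The other patterns: stems ending in -a insert -ak- after the first vowel; stems ending in -n or -s add -ob; stems ending in -r or -t change the last vowel to 'e'.
So tasuzsu → tasuzsish.

tasuzsish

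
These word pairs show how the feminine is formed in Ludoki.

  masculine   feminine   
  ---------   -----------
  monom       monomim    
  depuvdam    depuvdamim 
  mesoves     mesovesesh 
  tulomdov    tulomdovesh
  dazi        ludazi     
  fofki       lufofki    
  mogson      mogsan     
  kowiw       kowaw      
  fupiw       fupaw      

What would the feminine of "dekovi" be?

ludekovi

monom and tulomdov both have last vowel 'o' yet inflect differently (monomim, tulomdovesh), so the last vowel is not what conditions the rule; the final letter is.
"dekovi" ends in -i. The stems ending in -i (dazi → ludazi, fofki → lufofki) add the prefix lu-.
So dekovi → ludekovi.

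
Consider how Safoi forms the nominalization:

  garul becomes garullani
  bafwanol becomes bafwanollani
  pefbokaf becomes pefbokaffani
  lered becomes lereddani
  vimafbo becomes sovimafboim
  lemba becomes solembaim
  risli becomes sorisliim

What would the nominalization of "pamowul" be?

bafwanol and vimafbo both have last vowel 'o' yet inflect differently (bafwanollani, sovimafboim), so the last vowel is not what conditions the rule; whether the stem ends in a vowel or a consonant is.
"pamowul" ends in a consonant. The stems ending in a consonant (garul → garullani, bafwanol → bafwanollani, pefbokaf → pefbokaffani) double the final consonant and add -ani.
The other pattern: stems ending in a vowel add so- … -im around the stem.
So pamowul → pamowullani.

pamowullani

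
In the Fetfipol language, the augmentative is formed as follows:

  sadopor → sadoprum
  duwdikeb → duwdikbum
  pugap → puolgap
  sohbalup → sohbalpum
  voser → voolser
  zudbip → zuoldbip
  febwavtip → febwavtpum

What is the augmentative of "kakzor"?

febwavtip and zudbip both end in -p yet inflect differently (febwavtpum, zuoldbip), so the final letter is not what conditions the rule; the number of vowels is.
"kakzor" has 2 vowels. The stems with 2 vowels (zudbip → zuoldbip, pugap → puolgap, voser → voolser) insert -ol- after the first vowel.
The other pattern: stems with 3 vowels delete the last vowel and add -um.
So kakzor → kaolkzor.

kaolkzor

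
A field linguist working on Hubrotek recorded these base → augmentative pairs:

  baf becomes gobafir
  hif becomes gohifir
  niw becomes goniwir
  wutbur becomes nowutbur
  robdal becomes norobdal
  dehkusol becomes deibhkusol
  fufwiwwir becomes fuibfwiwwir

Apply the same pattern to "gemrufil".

"gemrufil" has 3 vowels. The stems with 3 vowels (dehkusol → deibhkusol, fufwiwwir → fuibfwiwwir) insert -ib- after the first vowel.
So gemrufil → geibmrufil.

geibmrufil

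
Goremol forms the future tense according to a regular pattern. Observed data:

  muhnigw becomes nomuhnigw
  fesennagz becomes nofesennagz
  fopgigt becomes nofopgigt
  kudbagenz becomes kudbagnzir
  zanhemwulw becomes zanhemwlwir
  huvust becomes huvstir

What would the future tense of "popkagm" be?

nopopkagm

fesennagz and kudbagenz both end in -z yet inflect differently (nofesennagz, kudbagnzir), so the final letter is not what conditions the rule; the second-to-last letter is.
"popkagm" has second-to-last letter 'g'. The stems whose second-to-last letter is 'g' (muhnigw → nomuhnigw, fesennagz → nofesennagz, fopgigt → nofopgigt) add the prefix no-.
The other pattern: stems whose second-to-last letter is 'l', 'n' or 's' delete the last vowel and add -ir.
So popkagm → nopopkagm.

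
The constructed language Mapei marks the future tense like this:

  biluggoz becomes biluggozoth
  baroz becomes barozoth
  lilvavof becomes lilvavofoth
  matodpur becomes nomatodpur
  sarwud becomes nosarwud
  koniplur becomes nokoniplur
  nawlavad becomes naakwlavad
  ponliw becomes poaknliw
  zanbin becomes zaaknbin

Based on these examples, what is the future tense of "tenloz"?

"tenloz" has last vowel 'o'. The stems whose last vowel is 'o' (biluggoz → biluggozoth, baroz → barozoth, lilvavof → lilvavofoth) add -oth.
The other patterns: stems whose last vowel is 'u' add the prefix no-; stems whose last vowel is 'a' or 'i' insert -ak- after the first vowel.
So tenloz → tenlozoth.

tenlozoth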